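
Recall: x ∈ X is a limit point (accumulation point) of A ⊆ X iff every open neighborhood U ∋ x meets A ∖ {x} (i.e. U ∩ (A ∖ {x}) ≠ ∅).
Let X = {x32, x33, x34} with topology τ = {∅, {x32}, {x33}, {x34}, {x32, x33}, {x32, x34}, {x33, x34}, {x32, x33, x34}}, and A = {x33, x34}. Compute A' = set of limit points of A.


A' = ∅

For each x ∈ X, list the open sets U ∈ τ with x ∈ U, then check whether U ∩ (A ∖ {x}) ≠ ∅ for every such U.
  x = x32: open {x32} ∋ x has {x32} ∩ (A ∖ {x32}) = ∅, so x is NOT a limit point.
  x = x33: open {x33} ∋ x has {x33} ∩ (A ∖ {x33}) = ∅, so x is NOT a limit point.
  x = x34: open {x34} ∋ x has {x34} ∩ (A ∖ {x34}) = ∅, so x is NOT a limit point.
Collecting: A' = ∅.


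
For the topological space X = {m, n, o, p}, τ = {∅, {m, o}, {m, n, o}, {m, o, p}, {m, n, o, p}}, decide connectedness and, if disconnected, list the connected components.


(X, τ) is connected.

Find clopen sets (U ∈ τ with X ∖ U ∈ τ):
  U = ∅, X ∖ U = {m, n, o, p} — both open, so U is clopen.
  U = {m, n, o, p}, X ∖ U = ∅ — both open, so U is clopen.
Only trivial clopens (∅ and X) exist, so (X, τ) is connected.
Compute connected components by grouping points that agree on all clopens:
  component: {m, n, o, p}


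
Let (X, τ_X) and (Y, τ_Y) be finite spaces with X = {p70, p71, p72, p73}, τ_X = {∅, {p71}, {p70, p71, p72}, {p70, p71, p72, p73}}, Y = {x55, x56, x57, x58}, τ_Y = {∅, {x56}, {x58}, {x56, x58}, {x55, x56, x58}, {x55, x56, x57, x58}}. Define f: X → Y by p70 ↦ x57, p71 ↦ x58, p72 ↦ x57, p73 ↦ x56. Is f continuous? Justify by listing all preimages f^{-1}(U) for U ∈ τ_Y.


f is NOT continuous.

Compute f^{-1}(U) for each U ∈ τ_Y:
  U = ∅: f^{-1}(U) = ∅ ∈ τ_X ✓.
  U = {x56}: f^{-1}(U) = {p73} ∉ τ_X ✗.
  U = {x58}: f^{-1}(U) = {p71} ∈ τ_X ✓.
  U = {x56, x58}: f^{-1}(U) = {p71, p73} ∉ τ_X ✗.
  U = {x55, x56, x58}: f^{-1}(U) = {p71, p73} ∉ τ_X ✗.
  U = {x55, x56, x57, x58}: f^{-1}(U) = {p70, p71, p72, p73} ∈ τ_X ✓.
Found U = {x56} with f^{-1}(U) = {p73} not in τ_X. Therefore f is NOT continuous.


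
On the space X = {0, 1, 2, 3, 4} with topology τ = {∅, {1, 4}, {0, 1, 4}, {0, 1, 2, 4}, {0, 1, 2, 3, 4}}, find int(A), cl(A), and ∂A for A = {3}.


int(A) = ∅, cl(A) = {3}, ∂A = {3}.

Closed sets in (X, τ) are complements of opens:
  closed(X, τ) = {∅, {3}, {2, 3}, {0, 2, 3}, {0, 1, 2, 3, 4}}.
int(A) = ⋃ {U ∈ τ : U ⊆ A}. Opens contained in A: ∅.
Taking the union of these: int(A) = ∅.
cl(A) = ⋂ {C closed : A ⊆ C}. Closed sets containing A: {3}, {2, 3}, {0, 2, 3}, {0, 1, 2, 3, 4}.
Intersecting these: cl(A) = {3}.
∂A = cl(A) ∖ int(A) = {3} ∖ ∅ = {3}.


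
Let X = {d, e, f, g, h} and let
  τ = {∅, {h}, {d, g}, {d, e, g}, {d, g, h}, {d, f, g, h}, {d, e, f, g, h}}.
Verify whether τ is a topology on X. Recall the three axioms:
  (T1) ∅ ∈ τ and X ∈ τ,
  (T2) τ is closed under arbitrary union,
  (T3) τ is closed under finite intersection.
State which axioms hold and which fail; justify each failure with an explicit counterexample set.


τ is NOT a topology on X.

Axiom (T1): ∅ ∈ τ? Yes; X ∈ τ? Yes.
Axiom (T2/T3): check pairwise unions and intersections of members of τ.
Counterexample for (T2): {h} ∪ {d, e, g} = {d, e, g, h} ∉ τ. Therefore τ is NOT a topology.


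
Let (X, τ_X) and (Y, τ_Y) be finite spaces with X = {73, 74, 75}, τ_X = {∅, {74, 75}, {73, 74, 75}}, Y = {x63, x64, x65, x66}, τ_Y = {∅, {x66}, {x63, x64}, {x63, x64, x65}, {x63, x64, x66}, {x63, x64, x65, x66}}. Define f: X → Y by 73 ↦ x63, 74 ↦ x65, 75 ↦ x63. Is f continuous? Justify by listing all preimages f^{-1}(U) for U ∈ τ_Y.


f is NOT continuous.

Compute f^{-1}(U) for each U ∈ τ_Y:
  U = ∅: f^{-1}(U) = ∅ ∈ τ_X ✓.
  U = {x66}: f^{-1}(U) = ∅ ∈ τ_X ✓.
  U = {x63, x64}: f^{-1}(U) = {73, 75} ∉ τ_X ✗.
  U = {x63, x64, x65}: f^{-1}(U) = {73, 74, 75} ∈ τ_X ✓.
  U = {x63, x64, x66}: f^{-1}(U) = {73, 75} ∉ τ_X ✗.
  U = {x63, x64, x65, x66}: f^{-1}(U) = {73, 74, 75} ∈ τ_X ✓.
Found U = {x63, x64} with f^{-1}(U) = {73, 75} not in τ_X. Therefore f is NOT continuous.


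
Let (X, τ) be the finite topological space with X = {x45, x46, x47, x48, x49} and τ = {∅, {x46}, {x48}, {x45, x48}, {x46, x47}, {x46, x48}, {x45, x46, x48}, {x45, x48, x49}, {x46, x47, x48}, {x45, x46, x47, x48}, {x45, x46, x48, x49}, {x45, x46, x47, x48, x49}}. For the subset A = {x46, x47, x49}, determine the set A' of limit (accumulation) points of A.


A' = {x47}

For each x ∈ X, list the open sets U ∈ τ with x ∈ U, then check whether U ∩ (A ∖ {x}) ≠ ∅ for every such U.
  x = x45: open {x45, x48} ∋ x has {x45, x48} ∩ (A ∖ {x45}) = ∅, so x is NOT a limit point.
  x = x46: open {x46} ∋ x has {x46} ∩ (A ∖ {x46}) = ∅, so x is NOT a limit point.
  x = x47: opens ∋ x are {x46, x47}, {x46, x47, x48}, {x45, x46, x47, x48}, {x45, x46, x47, x48, x49}; each meets A ∖ {x47}, so x IS a limit point.
  x = x48: open {x48} ∋ x has {x48} ∩ (A ∖ {x48}) = ∅, so x is NOT a limit point.
  x = x49: open {x45, x48, x49} ∋ x has {x45, x48, x49} ∩ (A ∖ {x49}) = ∅, so x is NOT a limit point.
Collecting: A' = {x47}.


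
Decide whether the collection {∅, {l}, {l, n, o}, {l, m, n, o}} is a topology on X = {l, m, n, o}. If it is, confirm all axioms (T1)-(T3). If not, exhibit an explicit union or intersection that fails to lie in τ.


τ IS a topology on X.

Axiom (T1): ∅ ∈ τ? Yes; X ∈ τ? Yes.
Axiom (T2/T3): check pairwise unions and intersections of members of τ.
All pairwise intersections and unions checked — each lies in τ. Therefore τ satisfies (T1), (T2), (T3): it IS a topology on X.


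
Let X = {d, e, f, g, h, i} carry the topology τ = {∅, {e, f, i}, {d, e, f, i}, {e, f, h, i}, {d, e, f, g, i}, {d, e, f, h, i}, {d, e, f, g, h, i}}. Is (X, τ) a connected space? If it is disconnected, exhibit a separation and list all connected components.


(X, τ) is connected.

Find clopen sets (U ∈ τ with X ∖ U ∈ τ):
  U = ∅, X ∖ U = {d, e, f, g, h, i} — both open, so U is clopen.
  U = {d, e, f, g, h, i}, X ∖ U = ∅ — both open, so U is clopen.
Only trivial clopens (∅ and X) exist, so (X, τ) is connected.
Compute connected components by grouping points that agree on all clopens:
  component: {d, e, f, g, h, i}


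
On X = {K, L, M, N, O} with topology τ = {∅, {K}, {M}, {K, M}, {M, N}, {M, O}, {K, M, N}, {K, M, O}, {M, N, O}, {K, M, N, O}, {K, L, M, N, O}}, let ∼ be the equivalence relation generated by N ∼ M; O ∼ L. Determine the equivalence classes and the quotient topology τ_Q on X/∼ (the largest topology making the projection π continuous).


X/∼ = {[K], [L=O], [M=N]}; |τ_Q| = 5.

Equivalence classes: [K], [L=O], [M=N].
Quotient map π: X → X/∼ sends K ↦ [K], L ↦ [L=O], M ↦ [M=N], N ↦ [M=N], O ↦ [L=O].
For each subset V ⊆ X/∼, compute π^{-1}(V) ⊆ X and check whether π^{-1}(V) ∈ τ. V is open in τ_Q iff π^{-1}(V) ∈ τ.
  V = {}: π^{-1}(V) = ∅ ∈ τ ✓.
  V = {[K]}: π^{-1}(V) = {K} ∈ τ ✓.
  V = {[L=O]}: π^{-1}(V) = {L, O} ∉ τ ✗.
  V = {[K], [L=O]}: π^{-1}(V) = {K, L, O} ∉ τ ✗.
  V = {[M=N]}: π^{-1}(V) = {M, N} ∈ τ ✓.
  V = {[K], [M=N]}: π^{-1}(V) = {K, M, N} ∈ τ ✓.
  V = {[L=O], [M=N]}: π^{-1}(V) = {L, M, N, O} ∉ τ ✗.
  V = {[K], [L=O], [M=N]}: π^{-1}(V) = {K, L, M, N, O} ∈ τ ✓.
Open sets in the quotient: τ_Q = {{}, {[K]}, {[M=N]}, {[K], [M=N]}, {[K], [L=O], [M=N]}} (5 elements).


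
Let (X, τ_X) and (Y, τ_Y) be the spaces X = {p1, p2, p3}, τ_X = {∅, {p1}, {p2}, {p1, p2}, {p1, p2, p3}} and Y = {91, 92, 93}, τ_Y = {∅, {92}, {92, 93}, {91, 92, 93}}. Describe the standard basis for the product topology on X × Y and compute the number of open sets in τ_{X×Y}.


Basis B = {∅ × ∅, {p1} × {92}, {p2} × {92}, {p1} × {92, 93}, {p1, p2} × {92}, {p2} × {92, 93}, {p1} × {91, 92, 93}, {p1, p2, p3} × {92}, {p2} × {91, 92, 93}, {p1, p2} × {92, 93}, {p1, p2} × {91, 92, 93}, {p1, p2, p3} × {92, 93}, {p1, p2, p3} × {91, 92, 93}}; |τ_{X×Y}| = 30.

Enumerate products U × V with U ∈ τ_X, V ∈ τ_Y (deduplicated):
  ∅ × ∅ = {} (∅)
  {p1} × {92} = {(p1,92)}
  {p2} × {92} = {(p2,92)}
  {p1} × {92, 93} = {(p1,92), (p1,93)}
  {p1, p2} × {92} = {(p1,92), (p2,92)}
  {p2} × {92, 93} = {(p2,92), (p2,93)}
  {p1} × {91, 92, 93} = {(p1,91), (p1,92), (p1,93)}
  {p1, p2, p3} × {92} = {(p1,92), (p2,92), (p3,92)}
  {p2} × {91, 92, 93} = {(p2,91), (p2,92), (p2,93)}
  {p1, p2} × {92, 93} = {(p1,92), (p1,93), (p2,92), (p2,93)}
  {p1, p2} × {91, 92, 93} = {(p1,91), (p1,92), (p1,93), (p2,91), (p2,92), (p2,93)}
  {p1, p2, p3} × {92, 93} = {(p1,92), (p1,93), (p2,92), (p2,93), (p3,92), (p3,93)}
  {p1, p2, p3} × {91, 92, 93} = {(p1,91), (p1,92), (p1,93), (p2,91), (p2,92), (p2,93), (p3,91), (p3,92), (p3,93)}
These 13 distinct sets form the basis B.
Close under arbitrary unions to get τ_{X×Y}; counting gives |τ_{X×Y}| = 30.


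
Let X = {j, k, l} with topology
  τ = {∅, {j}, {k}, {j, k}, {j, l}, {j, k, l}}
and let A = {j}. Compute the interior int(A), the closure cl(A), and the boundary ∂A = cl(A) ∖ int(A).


int(A) = {j}, cl(A) = {j, l}, ∂A = {l}.

Closed sets in (X, τ) are complements of opens:
  closed(X, τ) = {∅, {k}, {l}, {j, l}, {k, l}, {j, k, l}}.
int(A) = ⋃ {U ∈ τ : U ⊆ A}. Opens contained in A: ∅, {j}.
Taking the union of these: int(A) = {j}.
cl(A) = ⋂ {C closed : A ⊆ C}. Closed sets containing A: {j, l}, {j, k, l}.
Intersecting these: cl(A) = {j, l}.
∂A = cl(A) ∖ int(A) = {j, l} ∖ {j} = {l}.


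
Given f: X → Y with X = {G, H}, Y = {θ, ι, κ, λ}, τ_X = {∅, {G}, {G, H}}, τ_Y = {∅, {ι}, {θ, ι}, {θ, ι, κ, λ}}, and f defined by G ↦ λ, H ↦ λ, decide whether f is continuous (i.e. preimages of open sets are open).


f IS continuous.

Compute f^{-1}(U) for each U ∈ τ_Y:
  U = ∅: f^{-1}(U) = ∅ ∈ τ_X ✓.
  U = {ι}: f^{-1}(U) = ∅ ∈ τ_X ✓.
  U = {θ, ι}: f^{-1}(U) = ∅ ∈ τ_X ✓.
  U = {θ, ι, κ, λ}: f^{-1}(U) = {G, H} ∈ τ_X ✓.
Every preimage lies in τ_X, so f IS continuous.


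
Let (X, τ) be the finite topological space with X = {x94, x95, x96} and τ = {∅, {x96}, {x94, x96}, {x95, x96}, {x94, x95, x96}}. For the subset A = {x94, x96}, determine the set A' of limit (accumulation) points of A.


A' = {x94, x95}

For each x ∈ X, list the open sets U ∈ τ with x ∈ U, then check whether U ∩ (A ∖ {x}) ≠ ∅ for every such U.
  x = x94: opens ∋ x are {x94, x96}, {x94, x95, x96}; each meets A ∖ {x94}, so x IS a limit point.
  x = x95: opens ∋ x are {x95, x96}, {x94, x95, x96}; each meets A ∖ {x95}, so x IS a limit point.
  x = x96: open {x96} ∋ x has {x96} ∩ (A ∖ {x96}) = ∅, so x is NOT a limit point.
Collecting: A' = {x94, x95}.


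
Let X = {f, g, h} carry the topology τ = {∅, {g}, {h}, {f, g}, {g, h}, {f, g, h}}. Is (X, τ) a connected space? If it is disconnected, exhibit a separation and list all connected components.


(X, τ) is disconnected; components = [{h}, {f, g}].

Find clopen sets (U ∈ τ with X ∖ U ∈ τ):
  U = ∅, X ∖ U = {f, g, h} — both open, so U is clopen.
  U = {h}, X ∖ U = {f, g} — both open, so U is clopen.
  U = {f, g}, X ∖ U = {h} — both open, so U is clopen.
  U = {f, g, h}, X ∖ U = ∅ — both open, so U is clopen.
Nontrivial clopen(s) exist: e.g. {f, g}. So (X, τ) is disconnected.
Compute connected components by grouping points that agree on all clopens:
  component: {h}
  component: {f, g}


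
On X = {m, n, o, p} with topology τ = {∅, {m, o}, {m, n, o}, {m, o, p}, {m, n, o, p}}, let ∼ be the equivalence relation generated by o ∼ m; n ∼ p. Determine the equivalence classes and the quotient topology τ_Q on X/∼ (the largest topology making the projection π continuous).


X/∼ = {[m=o], [n=p]}; |τ_Q| = 3.

Equivalence classes: [m=o], [n=p].
Quotient map π: X → X/∼ sends m ↦ [m=o], n ↦ [n=p], o ↦ [m=o], p ↦ [n=p].
For each subset V ⊆ X/∼, compute π^{-1}(V) ⊆ X and check whether π^{-1}(V) ∈ τ. V is open in τ_Q iff π^{-1}(V) ∈ τ.
  V = {}: π^{-1}(V) = ∅ ∈ τ ✓.
  V = {[m=o]}: π^{-1}(V) = {m, o} ∈ τ ✓.
  V = {[n=p]}: π^{-1}(V) = {n, p} ∉ τ ✗.
  V = {[m=o], [n=p]}: π^{-1}(V) = {m, n, o, p} ∈ τ ✓.
Open sets in the quotient: τ_Q = {{}, {[m=o]}, {[m=o], [n=p]}} (3 elements).


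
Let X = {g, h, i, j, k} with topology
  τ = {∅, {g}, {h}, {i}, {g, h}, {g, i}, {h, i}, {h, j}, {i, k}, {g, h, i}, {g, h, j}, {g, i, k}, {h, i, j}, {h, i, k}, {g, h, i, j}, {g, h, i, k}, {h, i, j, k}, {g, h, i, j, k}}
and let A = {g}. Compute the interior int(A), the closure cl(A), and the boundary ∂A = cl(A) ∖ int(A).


int(A) = {g}, cl(A) = {g}, ∂A = ∅.

Closed sets in (X, τ) are complements of opens:
  closed(X, τ) = {∅, {g}, {j}, {k}, {g, j}, {g, k}, {h, j}, {i, k}, {j, k}, {g, h, j}, {g, i, k}, {g, j, k}, {h, j, k}, {i, j, k}, {g, h, j, k}, {g, i, j, k}, {h, i, j, k}, {g, h, i, j, k}}.
int(A) = ⋃ {U ∈ τ : U ⊆ A}. Opens contained in A: ∅, {g}.
Taking the union of these: int(A) = {g}.
cl(A) = ⋂ {C closed : A ⊆ C}. Closed sets containing A: {g}, {g, j}, {g, k}, {g, h, j}, {g, i, k}, {g, j, k}, {g, h, j, k}, {g, i, j, k}, {g, h, i, j, k}.
Intersecting these: cl(A) = {g}.
∂A = cl(A) ∖ int(A) = {g} ∖ {g} = ∅.


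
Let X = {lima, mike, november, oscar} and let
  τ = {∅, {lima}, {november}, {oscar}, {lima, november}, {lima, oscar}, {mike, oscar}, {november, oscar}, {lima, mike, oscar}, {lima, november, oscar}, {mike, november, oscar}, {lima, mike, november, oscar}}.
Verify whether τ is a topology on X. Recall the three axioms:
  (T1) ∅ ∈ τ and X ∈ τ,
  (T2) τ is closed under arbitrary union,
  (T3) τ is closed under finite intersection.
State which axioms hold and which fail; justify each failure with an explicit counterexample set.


τ IS a topology on X.

Axiom (T1): ∅ ∈ τ? Yes; X ∈ τ? Yes.
Axiom (T2/T3): check pairwise unions and intersections of members of τ.
All pairwise intersections and unions checked — each lies in τ. Therefore τ satisfies (T1), (T2), (T3): it IS a topology on X.


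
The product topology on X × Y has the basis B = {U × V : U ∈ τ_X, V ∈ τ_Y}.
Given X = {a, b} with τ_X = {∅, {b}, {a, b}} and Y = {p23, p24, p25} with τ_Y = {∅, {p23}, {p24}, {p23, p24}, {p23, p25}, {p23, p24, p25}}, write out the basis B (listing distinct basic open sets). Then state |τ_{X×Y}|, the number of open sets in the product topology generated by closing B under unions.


Basis B = {∅ × ∅, {b} × {p23}, {b} × {p24}, {a, b} × {p23}, {a, b} × {p24}, {b} × {p23, p24}, {b} × {p23, p25}, {b} × {p23, p24, p25}, {a, b} × {p23, p24}, {a, b} × {p23, p25}, {a, b} × {p23, p24, p25}}; |τ_{X×Y}| = 18.

Enumerate products U × V with U ∈ τ_X, V ∈ τ_Y (deduplicated):
  ∅ × ∅ = {} (∅)
  {b} × {p23} = {(b,p23)}
  {b} × {p24} = {(b,p24)}
  {a, b} × {p23} = {(a,p23), (b,p23)}
  {a, b} × {p24} = {(a,p24), (b,p24)}
  {b} × {p23, p24} = {(b,p23), (b,p24)}
  {b} × {p23, p25} = {(b,p23), (b,p25)}
  {b} × {p23, p24, p25} = {(b,p23), (b,p24), (b,p25)}
  {a, b} × {p23, p24} = {(a,p23), (a,p24), (b,p23), (b,p24)}
  {a, b} × {p23, p25} = {(a,p23), (a,p25), (b,p23), (b,p25)}
  {a, b} × {p23, p24, p25} = {(a,p23), (a,p24), (a,p25), (b,p23), (b,p24), (b,p25)}
These 11 distinct sets form the basis B.
Close under arbitrary unions to get τ_{X×Y}; counting gives |τ_{X×Y}| = 18.


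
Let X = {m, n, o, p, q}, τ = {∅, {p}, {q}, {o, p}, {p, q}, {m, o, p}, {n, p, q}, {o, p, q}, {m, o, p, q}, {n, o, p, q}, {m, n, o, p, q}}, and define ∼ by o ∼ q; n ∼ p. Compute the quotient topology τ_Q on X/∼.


X/∼ = {[m], [n=p], [o=q]}; |τ_Q| = 3.

Equivalence classes: [m], [n=p], [o=q].
Quotient map π: X → X/∼ sends m ↦ [m], n ↦ [n=p], o ↦ [o=q], p ↦ [n=p], q ↦ [o=q].
For each subset V ⊆ X/∼, compute π^{-1}(V) ⊆ X and check whether π^{-1}(V) ∈ τ. V is open in τ_Q iff π^{-1}(V) ∈ τ.
  V = {}: π^{-1}(V) = ∅ ∈ τ ✓.
  V = {[m]}: π^{-1}(V) = {m} ∉ τ ✗.
  V = {[n=p]}: π^{-1}(V) = {n, p} ∉ τ ✗.
  V = {[m], [n=p]}: π^{-1}(V) = {m, n, p} ∉ τ ✗.
  V = {[o=q]}: π^{-1}(V) = {o, q} ∉ τ ✗.
  V = {[m], [o=q]}: π^{-1}(V) = {m, o, q} ∉ τ ✗.
  V = {[n=p], [o=q]}: π^{-1}(V) = {n, o, p, q} ∈ τ ✓.
  V = {[m], [n=p], [o=q]}: π^{-1}(V) = {m, n, o, p, q} ∈ τ ✓.
Open sets in the quotient: τ_Q = {{}, {[n=p], [o=q]}, {[m], [n=p], [o=q]}} (3 elements).


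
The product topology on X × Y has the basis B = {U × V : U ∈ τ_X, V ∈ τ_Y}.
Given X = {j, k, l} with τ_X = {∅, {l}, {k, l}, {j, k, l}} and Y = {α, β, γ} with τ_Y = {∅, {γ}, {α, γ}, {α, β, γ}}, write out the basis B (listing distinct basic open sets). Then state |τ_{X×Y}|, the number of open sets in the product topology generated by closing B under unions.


Basis B = {∅ × ∅, {l} × {γ}, {k, l} × {γ}, {l} × {α, γ}, {j, k, l} × {γ}, {l} × {α, β, γ}, {k, l} × {α, γ}, {j, k, l} × {α, γ}, {k, l} × {α, β, γ}, {j, k, l} × {α, β, γ}}; |τ_{X×Y}| = 20.

Enumerate products U × V with U ∈ τ_X, V ∈ τ_Y (deduplicated):
  ∅ × ∅ = {} (∅)
  {l} × {γ} = {(l,γ)}
  {k, l} × {γ} = {(k,γ), (l,γ)}
  {l} × {α, γ} = {(l,α), (l,γ)}
  {j, k, l} × {γ} = {(j,γ), (k,γ), (l,γ)}
  {l} × {α, β, γ} = {(l,α), (l,β), (l,γ)}
  {k, l} × {α, γ} = {(k,α), (k,γ), (l,α), (l,γ)}
  {j, k, l} × {α, γ} = {(j,α), (j,γ), (k,α), (k,γ), (l,α), (l,γ)}
  {k, l} × {α, β, γ} = {(k,α), (k,β), (k,γ), (l,α), (l,β), (l,γ)}
  {j, k, l} × {α, β, γ} = {(j,α), (j,β), (j,γ), (k,α), (k,β), (k,γ), (l,α), (l,β), (l,γ)}
These 10 distinct sets form the basis B.
Close under arbitrary unions to get τ_{X×Y}; counting gives |τ_{X×Y}| = 20.


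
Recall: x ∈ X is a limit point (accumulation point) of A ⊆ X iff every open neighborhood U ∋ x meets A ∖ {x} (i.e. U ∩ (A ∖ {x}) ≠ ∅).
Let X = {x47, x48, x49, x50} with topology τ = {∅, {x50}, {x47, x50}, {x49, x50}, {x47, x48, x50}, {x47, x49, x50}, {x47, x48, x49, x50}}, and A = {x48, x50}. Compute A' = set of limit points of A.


A' = {x47, x48, x49}

For each x ∈ X, list the open sets U ∈ τ with x ∈ U, then check whether U ∩ (A ∖ {x}) ≠ ∅ for every such U.
  x = x47: opens ∋ x are {x47, x50}, {x47, x48, x50}, {x47, x49, x50}, {x47, x48, x49, x50}; each meets A ∖ {x47}, so x IS a limit point.
  x = x48: opens ∋ x are {x47, x48, x50}, {x47, x48, x49, x50}; each meets A ∖ {x48}, so x IS a limit point.
  x = x49: opens ∋ x are {x49, x50}, {x47, x49, x50}, {x47, x48, x49, x50}; each meets A ∖ {x49}, so x IS a limit point.
  x = x50: open {x50} ∋ x has {x50} ∩ (A ∖ {x50}) = ∅, so x is NOT a limit point.
Collecting: A' = {x47, x48, x49}.


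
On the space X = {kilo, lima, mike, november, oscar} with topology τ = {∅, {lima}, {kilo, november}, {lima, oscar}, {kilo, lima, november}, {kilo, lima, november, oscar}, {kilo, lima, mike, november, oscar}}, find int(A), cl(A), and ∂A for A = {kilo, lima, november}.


int(A) = {kilo, lima, november}, cl(A) = {kilo, lima, mike, november, oscar}, ∂A = {mike, oscar}.

Closed sets in (X, τ) are complements of opens:
  closed(X, τ) = {∅, {mike}, {mike, oscar}, {kilo, mike, november}, {lima, mike, oscar}, {kilo, mike, november, oscar}, {kilo, lima, mike, november, oscar}}.
int(A) = ⋃ {U ∈ τ : U ⊆ A}. Opens contained in A: ∅, {lima}, {kilo, november}, {kilo, lima, november}.
Taking the union of these: int(A) = {kilo, lima, november}.
cl(A) = ⋂ {C closed : A ⊆ C}. Closed sets containing A: {kilo, lima, mike, november, oscar}.
Intersecting these: cl(A) = {kilo, lima, mike, november, oscar}.
∂A = cl(A) ∖ int(A) = {kilo, lima, mike, november, oscar} ∖ {kilo, lima, november} = {mike, oscar}.


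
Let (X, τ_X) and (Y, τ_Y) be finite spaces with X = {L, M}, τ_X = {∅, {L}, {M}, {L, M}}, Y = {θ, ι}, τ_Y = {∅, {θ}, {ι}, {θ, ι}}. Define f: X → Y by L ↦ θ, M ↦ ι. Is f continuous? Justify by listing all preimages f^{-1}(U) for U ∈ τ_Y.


f IS continuous.

Compute f^{-1}(U) for each U ∈ τ_Y:
  U = ∅: f^{-1}(U) = ∅ ∈ τ_X ✓.
  U = {θ}: f^{-1}(U) = {L} ∈ τ_X ✓.
  U = {ι}: f^{-1}(U) = {M} ∈ τ_X ✓.
  U = {θ, ι}: f^{-1}(U) = {L, M} ∈ τ_X ✓.
Every preimage lies in τ_X, so f IS continuous.


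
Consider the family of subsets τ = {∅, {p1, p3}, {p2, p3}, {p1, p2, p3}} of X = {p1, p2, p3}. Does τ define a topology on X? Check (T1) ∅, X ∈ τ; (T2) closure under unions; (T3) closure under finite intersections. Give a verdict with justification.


τ is NOT a topology on X.

Axiom (T1): ∅ ∈ τ? Yes; X ∈ τ? Yes.
Axiom (T2/T3): check pairwise unions and intersections of members of τ.
Counterexample for (T3): {p1, p3} ∩ {p2, p3} = {p3} ∉ τ. Therefore τ is NOT a topology.


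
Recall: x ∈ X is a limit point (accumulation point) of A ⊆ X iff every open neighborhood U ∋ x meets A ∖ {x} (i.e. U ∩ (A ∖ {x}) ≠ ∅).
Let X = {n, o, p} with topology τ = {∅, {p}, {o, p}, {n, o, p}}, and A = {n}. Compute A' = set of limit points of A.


A' = ∅

For each x ∈ X, list the open sets U ∈ τ with x ∈ U, then check whether U ∩ (A ∖ {x}) ≠ ∅ for every such U.
  x = n: open {n, o, p} ∋ x has {n, o, p} ∩ (A ∖ {n}) = ∅, so x is NOT a limit point.
  x = o: open {o, p} ∋ x has {o, p} ∩ (A ∖ {o}) = ∅, so x is NOT a limit point.
  x = p: open {p} ∋ x has {p} ∩ (A ∖ {p}) = ∅, so x is NOT a limit point.
Collecting: A' = ∅.


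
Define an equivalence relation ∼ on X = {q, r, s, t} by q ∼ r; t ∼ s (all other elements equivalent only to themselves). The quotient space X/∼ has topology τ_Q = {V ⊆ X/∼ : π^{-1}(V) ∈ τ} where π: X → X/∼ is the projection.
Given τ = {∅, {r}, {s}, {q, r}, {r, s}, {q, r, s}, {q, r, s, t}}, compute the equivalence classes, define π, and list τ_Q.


X/∼ = {[q=r], [s=t]}; |τ_Q| = 3.

Equivalence classes: [q=r], [s=t].
Quotient map π: X → X/∼ sends q ↦ [q=r], r ↦ [q=r], s ↦ [s=t], t ↦ [s=t].
For each subset V ⊆ X/∼, compute π^{-1}(V) ⊆ X and check whether π^{-1}(V) ∈ τ. V is open in τ_Q iff π^{-1}(V) ∈ τ.
  V = {}: π^{-1}(V) = ∅ ∈ τ ✓.
  V = {[q=r]}: π^{-1}(V) = {q, r} ∈ τ ✓.
  V = {[s=t]}: π^{-1}(V) = {s, t} ∉ τ ✗.
  V = {[q=r], [s=t]}: π^{-1}(V) = {q, r, s, t} ∈ τ ✓.
Open sets in the quotient: τ_Q = {{}, {[q=r]}, {[q=r], [s=t]}} (3 elements).


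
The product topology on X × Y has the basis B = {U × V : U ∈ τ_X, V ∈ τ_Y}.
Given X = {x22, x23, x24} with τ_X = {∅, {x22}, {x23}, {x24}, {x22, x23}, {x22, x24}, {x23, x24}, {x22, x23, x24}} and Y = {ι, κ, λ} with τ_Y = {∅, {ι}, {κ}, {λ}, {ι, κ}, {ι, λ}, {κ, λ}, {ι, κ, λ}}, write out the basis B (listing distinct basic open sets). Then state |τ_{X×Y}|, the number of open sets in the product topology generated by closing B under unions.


Basis B = {∅ × ∅, {x22} × {ι}, {x22} × {κ}, {x22} × {λ}, {x23} × {ι}, {x23} × {κ}, {x23} × {λ}, {x24} × {ι}, {x24} × {κ}, {x24} × {λ}, {x22} × {ι, κ}, {x22} × {ι, λ}, {x22, x23} × {ι}, {x22, x24} × {ι}, {x22} × {κ, λ}, {x22, x23} × {κ}, {x22, x24} × {κ}, {x22, x23} × {λ}, {x22, x24} × {λ}, {x23} × {ι, κ}, {x23} × {ι, λ}, {x23, x24} × {ι}, {x23} × {κ, λ}, {x23, x24} × {κ}, {x23, x24} × {λ}, {x24} × {ι, κ}, {x24} × {ι, λ}, {x24} × {κ, λ}, {x22} × {ι, κ, λ}, {x22, x23, x24} × {ι}, {x22, x23, x24} × {κ}, {x22, x23, x24} × {λ}, {x23} × {ι, κ, λ}, {x24} × {ι, κ, λ}, {x22, x23} × {ι, κ}, {x22, x24} × {ι, κ}, {x22, x23} × {ι, λ}, {x22, x24} × {ι, λ}, {x22, x23} × {κ, λ}, {x22, x24} × {κ, λ}, {x23, x24} × {ι, κ}, {x23, x24} × {ι, λ}, {x23, x24} × {κ, λ}, {x22, x23} × {ι, κ, λ}, {x22, x24} × {ι, κ, λ}, {x22, x23, x24} × {ι, κ}, {x22, x23, x24} × {ι, λ}, {x22, x23, x24} × {κ, λ}, {x23, x24} × {ι, κ, λ}, {x22, x23, x24} × {ι, κ, λ}}; |τ_{X×Y}| = 512.

Enumerate products U × V with U ∈ τ_X, V ∈ τ_Y (deduplicated):
  ∅ × ∅ = {} (∅)
  {x22} × {ι} = {(x22,ι)}
  {x22} × {κ} = {(x22,κ)}
  {x22} × {λ} = {(x22,λ)}
  {x23} × {ι} = {(x23,ι)}
  {x23} × {κ} = {(x23,κ)}
  {x23} × {λ} = {(x23,λ)}
  {x24} × {ι} = {(x24,ι)}
  {x24} × {κ} = {(x24,κ)}
  {x24} × {λ} = {(x24,λ)}
  {x22} × {ι, κ} = {(x22,ι), (x22,κ)}
  {x22} × {ι, λ} = {(x22,ι), (x22,λ)}
  {x22, x23} × {ι} = {(x22,ι), (x23,ι)}
  {x22, x24} × {ι} = {(x22,ι), (x24,ι)}
  {x22} × {κ, λ} = {(x22,κ), (x22,λ)}
  {x22, x23} × {κ} = {(x22,κ), (x23,κ)}
  {x22, x24} × {κ} = {(x22,κ), (x24,κ)}
  {x22, x23} × {λ} = {(x22,λ), (x23,λ)}
  {x22, x24} × {λ} = {(x22,λ), (x24,λ)}
  {x23} × {ι, κ} = {(x23,ι), (x23,κ)}
  {x23} × {ι, λ} = {(x23,ι), (x23,λ)}
  {x23, x24} × {ι} = {(x23,ι), (x24,ι)}
  {x23} × {κ, λ} = {(x23,κ), (x23,λ)}
  {x23, x24} × {κ} = {(x23,κ), (x24,κ)}
  {x23, x24} × {λ} = {(x23,λ), (x24,λ)}
  {x24} × {ι, κ} = {(x24,ι), (x24,κ)}
  {x24} × {ι, λ} = {(x24,ι), (x24,λ)}
  {x24} × {κ, λ} = {(x24,κ), (x24,λ)}
  {x22} × {ι, κ, λ} = {(x22,ι), (x22,κ), (x22,λ)}
  {x22, x23, x24} × {ι} = {(x22,ι), (x23,ι), (x24,ι)}
  {x22, x23, x24} × {κ} = {(x22,κ), (x23,κ), (x24,κ)}
  {x22, x23, x24} × {λ} = {(x22,λ), (x23,λ), (x24,λ)}
  {x23} × {ι, κ, λ} = {(x23,ι), (x23,κ), (x23,λ)}
  {x24} × {ι, κ, λ} = {(x24,ι), (x24,κ), (x24,λ)}
  {x22, x23} × {ι, κ} = {(x22,ι), (x22,κ), (x23,ι), (x23,κ)}
  {x22, x24} × {ι, κ} = {(x22,ι), (x22,κ), (x24,ι), (x24,κ)}
  {x22, x23} × {ι, λ} = {(x22,ι), (x22,λ), (x23,ι), (x23,λ)}
  {x22, x24} × {ι, λ} = {(x22,ι), (x22,λ), (x24,ι), (x24,λ)}
  {x22, x23} × {κ, λ} = {(x22,κ), (x22,λ), (x23,κ), (x23,λ)}
  {x22, x24} × {κ, λ} = {(x22,κ), (x22,λ), (x24,κ), (x24,λ)}
  {x23, x24} × {ι, κ} = {(x23,ι), (x23,κ), (x24,ι), (x24,κ)}
  {x23, x24} × {ι, λ} = {(x23,ι), (x23,λ), (x24,ι), (x24,λ)}
  {x23, x24} × {κ, λ} = {(x23,κ), (x23,λ), (x24,κ), (x24,λ)}
  {x22, x23} × {ι, κ, λ} = {(x22,ι), (x22,κ), (x22,λ), (x23,ι), (x23,κ), (x23,λ)}
  {x22, x24} × {ι, κ, λ} = {(x22,ι), (x22,κ), (x22,λ), (x24,ι), (x24,κ), (x24,λ)}
  {x22, x23, x24} × {ι, κ} = {(x22,ι), (x22,κ), (x23,ι), (x23,κ), (x24,ι), (x24,κ)}
  {x22, x23, x24} × {ι, λ} = {(x22,ι), (x22,λ), (x23,ι), (x23,λ), (x24,ι), (x24,λ)}
  {x22, x23, x24} × {κ, λ} = {(x22,κ), (x22,λ), (x23,κ), (x23,λ), (x24,κ), (x24,λ)}
  {x23, x24} × {ι, κ, λ} = {(x23,ι), (x23,κ), (x23,λ), (x24,ι), (x24,κ), (x24,λ)}
  {x22, x23, x24} × {ι, κ, λ} = {(x22,ι), (x22,κ), (x22,λ), (x23,ι), (x23,κ), (x23,λ), (x24,ι), (x24,κ), (x24,λ)}
These 50 distinct sets form the basis B.
Close under arbitrary unions to get τ_{X×Y}; counting gives |τ_{X×Y}| = 512.


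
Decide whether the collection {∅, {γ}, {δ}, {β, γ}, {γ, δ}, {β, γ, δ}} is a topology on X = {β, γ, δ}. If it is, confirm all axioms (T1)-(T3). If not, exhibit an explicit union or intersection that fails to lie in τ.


τ IS a topology on X.

Axiom (T1): ∅ ∈ τ? Yes; X ∈ τ? Yes.
Axiom (T2/T3): check pairwise unions and intersections of members of τ.
All pairwise intersections and unions checked — each lies in τ. Therefore τ satisfies (T1), (T2), (T3): it IS a topology on X.


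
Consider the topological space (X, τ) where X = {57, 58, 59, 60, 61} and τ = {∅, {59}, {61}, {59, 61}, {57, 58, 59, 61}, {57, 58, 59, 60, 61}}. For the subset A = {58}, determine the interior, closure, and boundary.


int(A) = ∅, cl(A) = {57, 58, 60}, ∂A = {57, 58, 60}.

Closed sets in (X, τ) are complements of opens:
  closed(X, τ) = {∅, {60}, {57, 58, 60}, {57, 58, 59, 60}, {57, 58, 60, 61}, {57, 58, 59, 60, 61}}.
int(A) = ⋃ {U ∈ τ : U ⊆ A}. Opens contained in A: ∅.
Taking the union of these: int(A) = ∅.
cl(A) = ⋂ {C closed : A ⊆ C}. Closed sets containing A: {57, 58, 60}, {57, 58, 59, 60}, {57, 58, 60, 61}, {57, 58, 59, 60, 61}.
Intersecting these: cl(A) = {57, 58, 60}.
∂A = cl(A) ∖ int(A) = {57, 58, 60} ∖ ∅ = {57, 58, 60}.


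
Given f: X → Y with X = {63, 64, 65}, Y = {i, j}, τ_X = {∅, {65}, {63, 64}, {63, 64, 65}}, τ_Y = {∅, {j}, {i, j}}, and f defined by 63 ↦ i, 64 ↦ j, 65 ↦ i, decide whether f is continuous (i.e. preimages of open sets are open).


f is NOT continuous.

Compute f^{-1}(U) for each U ∈ τ_Y:
  U = ∅: f^{-1}(U) = ∅ ∈ τ_X ✓.
  U = {j}: f^{-1}(U) = {64} ∉ τ_X ✗.
  U = {i, j}: f^{-1}(U) = {63, 64, 65} ∈ τ_X ✓.
Found U = {j} with f^{-1}(U) = {64} not in τ_X. Therefore f is NOT continuous.


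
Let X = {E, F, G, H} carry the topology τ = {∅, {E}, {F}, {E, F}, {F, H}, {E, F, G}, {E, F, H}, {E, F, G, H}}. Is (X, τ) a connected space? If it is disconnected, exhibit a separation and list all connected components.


(X, τ) is connected.

Find clopen sets (U ∈ τ with X ∖ U ∈ τ):
  U = ∅, X ∖ U = {E, F, G, H} — both open, so U is clopen.
  U = {E, F, G, H}, X ∖ U = ∅ — both open, so U is clopen.
Only trivial clopens (∅ and X) exist, so (X, τ) is connected.
Compute connected components by grouping points that agree on all clopens:
  component: {E, F, G, H}


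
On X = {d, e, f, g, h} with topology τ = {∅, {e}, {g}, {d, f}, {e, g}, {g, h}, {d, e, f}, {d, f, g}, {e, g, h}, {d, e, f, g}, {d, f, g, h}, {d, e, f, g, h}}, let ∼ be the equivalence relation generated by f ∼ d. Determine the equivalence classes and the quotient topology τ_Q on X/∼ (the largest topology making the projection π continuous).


X/∼ = {[d=f], [e], [g], [h]}; |τ_Q| = 12.

Equivalence classes: [d=f], [e], [g], [h].
Quotient map π: X → X/∼ sends d ↦ [d=f], e ↦ [e], f ↦ [d=f], g ↦ [g], h ↦ [h].
For each subset V ⊆ X/∼, compute π^{-1}(V) ⊆ X and check whether π^{-1}(V) ∈ τ. V is open in τ_Q iff π^{-1}(V) ∈ τ.
  V = {}: π^{-1}(V) = ∅ ∈ τ ✓.
  V = {[d=f]}: π^{-1}(V) = {d, f} ∈ τ ✓.
  V = {[e]}: π^{-1}(V) = {e} ∈ τ ✓.
  V = {[d=f], [e]}: π^{-1}(V) = {d, e, f} ∈ τ ✓.
  V = {[g]}: π^{-1}(V) = {g} ∈ τ ✓.
  V = {[d=f], [g]}: π^{-1}(V) = {d, f, g} ∈ τ ✓.
  V = {[e], [g]}: π^{-1}(V) = {e, g} ∈ τ ✓.
  V = {[d=f], [e], [g]}: π^{-1}(V) = {d, e, f, g} ∈ τ ✓.
  V = {[h]}: π^{-1}(V) = {h} ∉ τ ✗.
  V = {[d=f], [h]}: π^{-1}(V) = {d, f, h} ∉ τ ✗.
  V = {[e], [h]}: π^{-1}(V) = {e, h} ∉ τ ✗.
  V = {[d=f], [e], [h]}: π^{-1}(V) = {d, e, f, h} ∉ τ ✗.
  V = {[g], [h]}: π^{-1}(V) = {g, h} ∈ τ ✓.
  V = {[d=f], [g], [h]}: π^{-1}(V) = {d, f, g, h} ∈ τ ✓.
  V = {[e], [g], [h]}: π^{-1}(V) = {e, g, h} ∈ τ ✓.
  V = {[d=f], [e], [g], [h]}: π^{-1}(V) = {d, e, f, g, h} ∈ τ ✓.
Open sets in the quotient: τ_Q = {{}, {[d=f]}, {[e]}, {[d=f], [e]}, {[g]}, {[d=f], [g]}, {[e], [g]}, {[d=f], [e], [g]}, {[g], [h]}, {[d=f], [g], [h]}, {[e], [g], [h]}, {[d=f], [e], [g], [h]}} (12 elements).


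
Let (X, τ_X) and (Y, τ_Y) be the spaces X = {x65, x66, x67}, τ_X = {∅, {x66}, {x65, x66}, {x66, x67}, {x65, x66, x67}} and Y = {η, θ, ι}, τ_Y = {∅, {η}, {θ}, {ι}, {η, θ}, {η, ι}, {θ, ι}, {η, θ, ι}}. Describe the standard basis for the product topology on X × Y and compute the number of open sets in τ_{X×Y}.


Basis B = {∅ × ∅, {x66} × {η}, {x66} × {θ}, {x66} × {ι}, {x65, x66} × {η}, {x65, x66} × {θ}, {x65, x66} × {ι}, {x66} × {η, θ}, {x66} × {η, ι}, {x66, x67} × {η}, {x66} × {θ, ι}, {x66, x67} × {θ}, {x66, x67} × {ι}, {x65, x66, x67} × {η}, {x65, x66, x67} × {θ}, {x65, x66, x67} × {ι}, {x66} × {η, θ, ι}, {x65, x66} × {η, θ}, {x65, x66} × {η, ι}, {x65, x66} × {θ, ι}, {x66, x67} × {η, θ}, {x66, x67} × {η, ι}, {x66, x67} × {θ, ι}, {x65, x66} × {η, θ, ι}, {x65, x66, x67} × {η, θ}, {x65, x66, x67} × {η, ι}, {x65, x66, x67} × {θ, ι}, {x66, x67} × {η, θ, ι}, {x65, x66, x67} × {η, θ, ι}}; |τ_{X×Y}| = 125.

Enumerate products U × V with U ∈ τ_X, V ∈ τ_Y (deduplicated):
  ∅ × ∅ = {} (∅)
  {x66} × {η} = {(x66,η)}
  {x66} × {θ} = {(x66,θ)}
  {x66} × {ι} = {(x66,ι)}
  {x65, x66} × {η} = {(x65,η), (x66,η)}
  {x65, x66} × {θ} = {(x65,θ), (x66,θ)}
  {x65, x66} × {ι} = {(x65,ι), (x66,ι)}
  {x66} × {η, θ} = {(x66,η), (x66,θ)}
  {x66} × {η, ι} = {(x66,η), (x66,ι)}
  {x66, x67} × {η} = {(x66,η), (x67,η)}
  {x66} × {θ, ι} = {(x66,θ), (x66,ι)}
  {x66, x67} × {θ} = {(x66,θ), (x67,θ)}
  {x66, x67} × {ι} = {(x66,ι), (x67,ι)}
  {x65, x66, x67} × {η} = {(x65,η), (x66,η), (x67,η)}
  {x65, x66, x67} × {θ} = {(x65,θ), (x66,θ), (x67,θ)}
  {x65, x66, x67} × {ι} = {(x65,ι), (x66,ι), (x67,ι)}
  {x66} × {η, θ, ι} = {(x66,η), (x66,θ), (x66,ι)}
  {x65, x66} × {η, θ} = {(x65,η), (x65,θ), (x66,η), (x66,θ)}
  {x65, x66} × {η, ι} = {(x65,η), (x65,ι), (x66,η), (x66,ι)}
  {x65, x66} × {θ, ι} = {(x65,θ), (x65,ι), (x66,θ), (x66,ι)}
  {x66, x67} × {η, θ} = {(x66,η), (x66,θ), (x67,η), (x67,θ)}
  {x66, x67} × {η, ι} = {(x66,η), (x66,ι), (x67,η), (x67,ι)}
  {x66, x67} × {θ, ι} = {(x66,θ), (x66,ι), (x67,θ), (x67,ι)}
  {x65, x66} × {η, θ, ι} = {(x65,η), (x65,θ), (x65,ι), (x66,η), (x66,θ), (x66,ι)}
  {x65, x66, x67} × {η, θ} = {(x65,η), (x65,θ), (x66,η), (x66,θ), (x67,η), (x67,θ)}
  {x65, x66, x67} × {η, ι} = {(x65,η), (x65,ι), (x66,η), (x66,ι), (x67,η), (x67,ι)}
  {x65, x66, x67} × {θ, ι} = {(x65,θ), (x65,ι), (x66,θ), (x66,ι), (x67,θ), (x67,ι)}
  {x66, x67} × {η, θ, ι} = {(x66,η), (x66,θ), (x66,ι), (x67,η), (x67,θ), (x67,ι)}
  {x65, x66, x67} × {η, θ, ι} = {(x65,η), (x65,θ), (x65,ι), (x66,η), (x66,θ), (x66,ι), (x67,η), (x67,θ), (x67,ι)}
These 29 distinct sets form the basis B.
Close under arbitrary unions to get τ_{X×Y}; counting gives |τ_{X×Y}| = 125.


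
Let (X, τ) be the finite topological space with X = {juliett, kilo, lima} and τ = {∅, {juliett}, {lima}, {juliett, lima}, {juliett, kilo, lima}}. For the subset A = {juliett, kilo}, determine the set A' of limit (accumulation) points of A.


A' = {kilo}

For each x ∈ X, list the open sets U ∈ τ with x ∈ U, then check whether U ∩ (A ∖ {x}) ≠ ∅ for every such U.
  x = juliett: open {juliett} ∋ x has {juliett} ∩ (A ∖ {juliett}) = ∅, so x is NOT a limit point.
  x = kilo: opens ∋ x are {juliett, kilo, lima}; each meets A ∖ {kilo}, so x IS a limit point.
  x = lima: open {lima} ∋ x has {lima} ∩ (A ∖ {lima}) = ∅, so x is NOT a limit point.
Collecting: A' = {kilo}.


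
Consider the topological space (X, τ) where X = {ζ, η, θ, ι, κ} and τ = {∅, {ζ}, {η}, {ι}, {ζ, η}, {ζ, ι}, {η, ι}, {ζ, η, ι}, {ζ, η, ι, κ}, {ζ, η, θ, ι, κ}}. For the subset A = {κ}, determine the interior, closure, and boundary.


int(A) = ∅, cl(A) = {θ, κ}, ∂A = {θ, κ}.

Closed sets in (X, τ) are complements of opens:
  closed(X, τ) = {∅, {θ}, {θ, κ}, {ζ, θ, κ}, {η, θ, κ}, {θ, ι, κ}, {ζ, η, θ, κ}, {ζ, θ, ι, κ}, {η, θ, ι, κ}, {ζ, η, θ, ι, κ}}.
int(A) = ⋃ {U ∈ τ : U ⊆ A}. Opens contained in A: ∅.
Taking the union of these: int(A) = ∅.
cl(A) = ⋂ {C closed : A ⊆ C}. Closed sets containing A: {θ, κ}, {ζ, θ, κ}, {η, θ, κ}, {θ, ι, κ}, {ζ, η, θ, κ}, {ζ, θ, ι, κ}, {η, θ, ι, κ}, {ζ, η, θ, ι, κ}.
Intersecting these: cl(A) = {θ, κ}.
∂A = cl(A) ∖ int(A) = {θ, κ} ∖ ∅ = {θ, κ}.


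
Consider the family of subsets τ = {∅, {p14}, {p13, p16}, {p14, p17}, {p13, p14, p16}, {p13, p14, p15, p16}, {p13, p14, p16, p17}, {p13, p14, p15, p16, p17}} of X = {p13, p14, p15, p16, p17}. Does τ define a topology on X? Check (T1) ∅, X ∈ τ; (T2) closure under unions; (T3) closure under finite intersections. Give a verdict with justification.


τ IS a topology on X.

Axiom (T1): ∅ ∈ τ? Yes; X ∈ τ? Yes.
Axiom (T2/T3): check pairwise unions and intersections of members of τ.
All pairwise intersections and unions checked — each lies in τ. Therefore τ satisfies (T1), (T2), (T3): it IS a topology on X.


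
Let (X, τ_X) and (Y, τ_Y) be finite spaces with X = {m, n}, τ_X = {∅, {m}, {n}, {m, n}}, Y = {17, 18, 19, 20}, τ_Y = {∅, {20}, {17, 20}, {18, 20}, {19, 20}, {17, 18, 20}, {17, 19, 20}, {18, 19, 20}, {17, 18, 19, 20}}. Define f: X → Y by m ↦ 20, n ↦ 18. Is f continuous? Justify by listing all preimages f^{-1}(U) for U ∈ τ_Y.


f IS continuous.

Compute f^{-1}(U) for each U ∈ τ_Y:
  U = ∅: f^{-1}(U) = ∅ ∈ τ_X ✓.
  U = {20}: f^{-1}(U) = {m} ∈ τ_X ✓.
  U = {17, 20}: f^{-1}(U) = {m} ∈ τ_X ✓.
  U = {18, 20}: f^{-1}(U) = {m, n} ∈ τ_X ✓.
  U = {19, 20}: f^{-1}(U) = {m} ∈ τ_X ✓.
  U = {17, 18, 20}: f^{-1}(U) = {m, n} ∈ τ_X ✓.
  U = {17, 19, 20}: f^{-1}(U) = {m} ∈ τ_X ✓.
  U = {18, 19, 20}: f^{-1}(U) = {m, n} ∈ τ_X ✓.
  U = {17, 18, 19, 20}: f^{-1}(U) = {m, n} ∈ τ_X ✓.
Every preimage lies in τ_X, so f IS continuous.


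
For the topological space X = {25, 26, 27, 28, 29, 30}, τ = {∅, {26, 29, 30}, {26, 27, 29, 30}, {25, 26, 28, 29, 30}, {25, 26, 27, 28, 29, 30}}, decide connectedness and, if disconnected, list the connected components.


(X, τ) is connected.

Find clopen sets (U ∈ τ with X ∖ U ∈ τ):
  U = ∅, X ∖ U = {25, 26, 27, 28, 29, 30} — both open, so U is clopen.
  U = {25, 26, 27, 28, 29, 30}, X ∖ U = ∅ — both open, so U is clopen.
Only trivial clopens (∅ and X) exist, so (X, τ) is connected.
Compute connected components by grouping points that agree on all clopens:
  component: {25, 26, 27, 28, 29, 30}


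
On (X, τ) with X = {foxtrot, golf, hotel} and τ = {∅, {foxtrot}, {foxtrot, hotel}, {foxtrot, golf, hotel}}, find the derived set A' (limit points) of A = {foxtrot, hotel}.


A' = {golf, hotel}

For each x ∈ X, list the open sets U ∈ τ with x ∈ U, then check whether U ∩ (A ∖ {x}) ≠ ∅ for every such U.
  x = foxtrot: open {foxtrot} ∋ x has {foxtrot} ∩ (A ∖ {foxtrot}) = ∅, so x is NOT a limit point.
  x = golf: opens ∋ x are {foxtrot, golf, hotel}; each meets A ∖ {golf}, so x IS a limit point.
  x = hotel: opens ∋ x are {foxtrot, hotel}, {foxtrot, golf, hotel}; each meets A ∖ {hotel}, so x IS a limit point.
Collecting: A' = {golf, hotel}.


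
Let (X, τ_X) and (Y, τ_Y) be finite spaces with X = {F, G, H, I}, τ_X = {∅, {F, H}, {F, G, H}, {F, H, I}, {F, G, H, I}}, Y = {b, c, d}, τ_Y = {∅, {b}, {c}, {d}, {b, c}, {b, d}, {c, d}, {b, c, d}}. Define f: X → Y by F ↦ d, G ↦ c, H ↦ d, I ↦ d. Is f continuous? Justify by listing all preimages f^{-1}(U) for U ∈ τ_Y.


f is NOT continuous.

Compute f^{-1}(U) for each U ∈ τ_Y:
  U = ∅: f^{-1}(U) = ∅ ∈ τ_X ✓.
  U = {b}: f^{-1}(U) = ∅ ∈ τ_X ✓.
  U = {c}: f^{-1}(U) = {G} ∉ τ_X ✗.
  U = {d}: f^{-1}(U) = {F, H, I} ∈ τ_X ✓.
  U = {b, c}: f^{-1}(U) = {G} ∉ τ_X ✗.
  U = {b, d}: f^{-1}(U) = {F, H, I} ∈ τ_X ✓.
  U = {c, d}: f^{-1}(U) = {F, G, H, I} ∈ τ_X ✓.
  U = {b, c, d}: f^{-1}(U) = {F, G, H, I} ∈ τ_X ✓.
Found U = {c} with f^{-1}(U) = {G} not in τ_X. Therefore f is NOT continuous.


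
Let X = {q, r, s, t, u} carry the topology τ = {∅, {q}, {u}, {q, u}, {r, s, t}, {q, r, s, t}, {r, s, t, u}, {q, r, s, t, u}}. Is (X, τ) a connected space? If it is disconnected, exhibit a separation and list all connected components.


(X, τ) is disconnected; components = [{q}, {u}, {r, s, t}].

Find clopen sets (U ∈ τ with X ∖ U ∈ τ):
  U = ∅, X ∖ U = {q, r, s, t, u} — both open, so U is clopen.
  U = {q}, X ∖ U = {r, s, t, u} — both open, so U is clopen.
  U = {u}, X ∖ U = {q, r, s, t} — both open, so U is clopen.
  U = {q, u}, X ∖ U = {r, s, t} — both open, so U is clopen.
  U = {r, s, t}, X ∖ U = {q, u} — both open, so U is clopen.
  U = {q, r, s, t}, X ∖ U = {u} — both open, so U is clopen.
  U = {r, s, t, u}, X ∖ U = {q} — both open, so U is clopen.
  U = {q, r, s, t, u}, X ∖ U = ∅ — both open, so U is clopen.
Nontrivial clopen(s) exist: e.g. {q}. So (X, τ) is disconnected.
Compute connected components by grouping points that agree on all clopens:
  component: {q}
  component: {u}
  component: {r, s, t}
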